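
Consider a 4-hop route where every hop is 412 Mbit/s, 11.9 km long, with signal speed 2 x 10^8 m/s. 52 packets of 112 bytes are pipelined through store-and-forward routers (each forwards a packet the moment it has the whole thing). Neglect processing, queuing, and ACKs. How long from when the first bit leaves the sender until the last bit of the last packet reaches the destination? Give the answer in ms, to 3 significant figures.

0.358 ms

Per-hop transmission t_tx = L/R = 896/412000000 = 0.00217476 ms.
Per-hop propagation t_prop = 11900/200000000 = 0.0595 ms.
Pipeline fill: first packet needs 4·t_tx to clear all hops; remaining 51 packets each add one t_tx.
Total = (4+52-1)·t_tx + 4·t_prop = 55·0.00217476 + 4·0.0595 = 0.358 ms.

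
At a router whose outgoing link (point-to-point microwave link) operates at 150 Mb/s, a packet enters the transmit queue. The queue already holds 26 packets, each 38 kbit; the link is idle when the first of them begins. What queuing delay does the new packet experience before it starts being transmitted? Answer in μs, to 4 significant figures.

6587 μs

Each queued packet: L/R = 38000/150000000 = 253.333 μs.
26 queued → 6586.67 μs.
Queuing delay = 6587 μs.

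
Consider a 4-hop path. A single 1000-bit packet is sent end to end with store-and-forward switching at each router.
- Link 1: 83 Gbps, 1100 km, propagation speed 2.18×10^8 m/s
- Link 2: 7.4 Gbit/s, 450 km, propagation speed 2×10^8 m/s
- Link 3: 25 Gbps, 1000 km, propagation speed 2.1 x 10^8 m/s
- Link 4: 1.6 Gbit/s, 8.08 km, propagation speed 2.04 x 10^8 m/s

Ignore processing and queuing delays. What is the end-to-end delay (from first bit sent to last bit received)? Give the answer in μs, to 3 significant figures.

Transmission delays (L/R per hop): 0.0120482, 0.135135, 0.04, 0.625 μs; sum = 0.812183 μs.
Propagation delays (d/s per hop): 5045.87, 2250, 4761.9, 39.6078 μs; sum = 12097.4 μs.
End-to-end = 12100 μs.

12100 μs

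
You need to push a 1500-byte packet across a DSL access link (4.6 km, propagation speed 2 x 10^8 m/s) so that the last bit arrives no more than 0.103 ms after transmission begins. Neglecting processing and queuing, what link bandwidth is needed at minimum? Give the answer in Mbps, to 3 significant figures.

L = 12000 bits.
Propagation delay = 4600 / 200000000 = 0.023 ms.
Transmission budget = 0.103 − 0.023 = 0.08 ms.
R ≥ L / t_tx = 12000 bits / 8e-05 s = 150 Mbps.

150 Mbps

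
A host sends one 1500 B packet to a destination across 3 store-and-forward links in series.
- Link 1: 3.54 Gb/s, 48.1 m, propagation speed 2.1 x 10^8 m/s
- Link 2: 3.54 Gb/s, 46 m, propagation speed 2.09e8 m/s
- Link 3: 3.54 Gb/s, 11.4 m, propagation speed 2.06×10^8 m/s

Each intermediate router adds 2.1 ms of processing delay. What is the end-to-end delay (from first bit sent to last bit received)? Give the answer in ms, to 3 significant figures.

L = 1500 × 8 = 12000 bits.
Transmission delay per hop = L/R = 12000/3540000000 = 0.00338983 ms; 3 hops → 0.0101695 ms.
Propagation delays (d/s per hop): 0.000229048, 0.000220096, 5.53398e-05 ms; sum = 0.000504483 ms.
Processing at 2 router(s): 2 × 2.1 ms = 4.2 ms.
End-to-end = 4.21 ms.

4.21 ms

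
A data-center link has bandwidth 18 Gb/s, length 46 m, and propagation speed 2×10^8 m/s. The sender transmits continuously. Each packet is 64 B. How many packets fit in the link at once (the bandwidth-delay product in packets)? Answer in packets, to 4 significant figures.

Propagation delay = 46 / 200000000 = 2.3e-07 s.
BDP = R × t_prop = 18000000000 × 2.3e-07 = 4140 bits.
In packets of 512 bits: 8.086 packets.

8.086 packets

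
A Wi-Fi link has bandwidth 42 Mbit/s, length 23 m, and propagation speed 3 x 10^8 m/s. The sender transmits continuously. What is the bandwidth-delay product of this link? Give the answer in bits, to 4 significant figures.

3.220 bits

Propagation delay = 23 / 300000000 = 7.66667e-08 s.
BDP = R × t_prop = 42000000 × 7.66667e-08 = 3.22 bits.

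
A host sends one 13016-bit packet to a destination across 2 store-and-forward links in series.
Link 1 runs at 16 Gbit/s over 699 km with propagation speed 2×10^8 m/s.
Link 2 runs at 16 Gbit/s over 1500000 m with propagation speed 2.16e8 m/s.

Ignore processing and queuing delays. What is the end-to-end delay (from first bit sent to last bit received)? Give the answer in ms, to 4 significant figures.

10.44 ms

Transmission delay per hop = L/R = 13016/16000000000 = 0.0008135 ms; 2 hops → 0.001627 ms.
Propagation delays (d/s per hop): 3.495, 6.94444 ms; sum = 10.4394 ms.
End-to-end = 10.44 ms.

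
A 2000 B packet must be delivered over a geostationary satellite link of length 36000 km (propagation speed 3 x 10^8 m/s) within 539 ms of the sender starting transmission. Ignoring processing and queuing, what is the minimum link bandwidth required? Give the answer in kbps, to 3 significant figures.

38.2 kbps

L = 16000 bits.
Propagation delay = 36000000 / 300000000 = 120 ms.
Transmission budget = 539 − 120 = 419 ms.
R ≥ L / t_tx = 16000 bits / 0.419 s = 38.2 kbps.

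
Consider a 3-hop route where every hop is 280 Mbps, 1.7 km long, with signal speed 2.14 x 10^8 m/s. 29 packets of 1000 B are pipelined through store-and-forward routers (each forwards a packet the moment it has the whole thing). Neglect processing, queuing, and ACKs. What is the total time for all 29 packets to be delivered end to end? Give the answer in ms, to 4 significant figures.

Per-hop transmission t_tx = L/R = 8000/280000000 = 0.0285714 ms.
Per-hop propagation t_prop = 1700/214000000 = 0.00794393 ms.
Pipeline fill: first packet needs 3·t_tx to clear all hops; remaining 28 packets each add one t_tx.
Total = (3+29-1)·t_tx + 3·t_prop = 31·0.0285714 + 3·0.00794393 = 0.9095 ms.

0.9095 ms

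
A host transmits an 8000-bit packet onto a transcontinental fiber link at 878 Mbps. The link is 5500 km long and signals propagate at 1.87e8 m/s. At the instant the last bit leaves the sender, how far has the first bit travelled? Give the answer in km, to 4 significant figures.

1.704 km

t_tx = L/R = 8000/878000000 = 9.11162e-06 s.
Distance = s × t_tx = 187000000 × 9.11162e-06 = 1.704 km.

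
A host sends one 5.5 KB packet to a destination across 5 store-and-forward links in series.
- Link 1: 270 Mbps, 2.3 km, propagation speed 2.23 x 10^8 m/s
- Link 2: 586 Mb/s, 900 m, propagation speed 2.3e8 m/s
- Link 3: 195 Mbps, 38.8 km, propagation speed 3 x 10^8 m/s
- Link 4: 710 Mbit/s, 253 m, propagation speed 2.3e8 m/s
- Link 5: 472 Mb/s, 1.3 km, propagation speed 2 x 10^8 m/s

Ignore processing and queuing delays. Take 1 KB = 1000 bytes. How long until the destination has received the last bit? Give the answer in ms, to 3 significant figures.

0.770 ms

L = 44000 bits.
Transmission delays (L/R per hop): 0.162963, 0.0750853, 0.225641, 0.0619718, 0.0932203 ms; sum = 0.618881 ms.
Propagation delays (d/s per hop): 0.0103139, 0.00391304, 0.129333, 0.0011, 0.0065 ms; sum = 0.15116 ms.
End-to-end = 0.770 ms.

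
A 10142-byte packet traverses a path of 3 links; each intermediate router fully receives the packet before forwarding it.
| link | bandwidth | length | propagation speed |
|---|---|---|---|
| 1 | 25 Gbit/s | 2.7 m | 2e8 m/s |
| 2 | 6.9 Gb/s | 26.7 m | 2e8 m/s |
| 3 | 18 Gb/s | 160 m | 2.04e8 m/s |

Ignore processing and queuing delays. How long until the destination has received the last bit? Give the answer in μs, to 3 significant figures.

20.4 μs

L = 10142 × 8 = 81136 bits.
Transmission delays (L/R per hop): 3.24544, 11.7588, 4.50756 μs; sum = 19.5118 μs.
Propagation delays (d/s per hop): 0.0135, 0.1335, 0.784314 μs; sum = 0.931314 μs.
End-to-end = 20.4 μs.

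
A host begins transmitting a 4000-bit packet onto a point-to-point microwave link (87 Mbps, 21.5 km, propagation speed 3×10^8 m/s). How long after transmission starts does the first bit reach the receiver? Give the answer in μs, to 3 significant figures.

First bit experiences only propagation delay: d/s = 21500/300000000 = 71.7 μs.

71.7 μs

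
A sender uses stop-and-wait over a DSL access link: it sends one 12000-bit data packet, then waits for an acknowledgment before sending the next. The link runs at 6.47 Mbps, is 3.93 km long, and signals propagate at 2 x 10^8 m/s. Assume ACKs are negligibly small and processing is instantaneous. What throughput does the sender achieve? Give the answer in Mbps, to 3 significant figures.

6.34 Mbps

t_tx = L/R = 12000/6470000 = 0.00185471 s.
t_prop = 3930/200000000 = 1.965e-05 s; RTT = 3.93e-05 s.
Cycle = t_tx + RTT = 0.00189401 s.
Throughput = L / cycle = 12000 / 0.00189401 = 6.34 Mbps.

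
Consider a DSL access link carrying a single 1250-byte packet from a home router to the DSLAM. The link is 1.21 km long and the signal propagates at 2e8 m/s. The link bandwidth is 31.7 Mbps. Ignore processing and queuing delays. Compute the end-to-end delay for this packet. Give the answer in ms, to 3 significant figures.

L = 1250 × 8 = 10000 bits.
Transmission delay = L/R = 10000 / 31700000 = 0.315457 ms.
Propagation delay = d/s = 1210 m / 200000000 m/s = 0.00605 ms.
Total = 0.322 ms.

0.322 ms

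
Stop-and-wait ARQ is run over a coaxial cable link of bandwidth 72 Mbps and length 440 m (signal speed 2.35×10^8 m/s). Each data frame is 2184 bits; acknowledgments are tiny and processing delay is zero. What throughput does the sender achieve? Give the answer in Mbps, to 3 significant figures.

t_tx = L/R = 2184/72000000 = 3.03333e-05 s.
t_prop = 440/235000000 = 1.87234e-06 s; RTT = 3.74468e-06 s.
Cycle = t_tx + RTT = 3.4078e-05 s.
Throughput = L / cycle = 2184 / 3.4078e-05 = 64.1 Mbps.

64.1 Mbps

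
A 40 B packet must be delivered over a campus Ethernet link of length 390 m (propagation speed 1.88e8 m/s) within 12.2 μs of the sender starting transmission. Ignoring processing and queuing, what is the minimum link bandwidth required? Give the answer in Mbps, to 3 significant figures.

L = 320 bits.
Propagation delay = 390 / 188000000 = 2.07447 μs.
Transmission budget = 12.2 − 2.07447 = 10.1255 μs.
R ≥ L / t_tx = 320 bits / 1.01255e-05 s = 31.6 Mbps.

31.6 Mbps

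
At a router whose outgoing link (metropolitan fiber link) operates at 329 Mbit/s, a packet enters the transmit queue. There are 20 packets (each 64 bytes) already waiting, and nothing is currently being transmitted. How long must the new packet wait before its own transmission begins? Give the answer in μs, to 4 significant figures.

Each queued packet: L/R = 512/329000000 = 1.55623 μs.
20 queued → 31.1246 μs.
Queuing delay = 31.12 μs.

31.12 μs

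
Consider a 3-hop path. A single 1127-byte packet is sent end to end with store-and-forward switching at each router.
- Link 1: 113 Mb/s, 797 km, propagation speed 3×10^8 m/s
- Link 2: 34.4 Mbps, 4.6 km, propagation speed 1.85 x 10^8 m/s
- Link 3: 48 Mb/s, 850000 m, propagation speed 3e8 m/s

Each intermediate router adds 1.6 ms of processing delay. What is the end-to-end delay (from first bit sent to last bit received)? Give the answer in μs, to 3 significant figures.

L = 1127 × 8 = 9016 bits.
Transmission delays (L/R per hop): 79.7876, 262.093, 187.833 μs; sum = 529.714 μs.
Propagation delays (d/s per hop): 2656.67, 24.8649, 2833.33 μs; sum = 5514.86 μs.
Processing at 2 router(s): 2 × 1.6 ms = 3200 μs.
End-to-end = 9240 μs.

9240 μs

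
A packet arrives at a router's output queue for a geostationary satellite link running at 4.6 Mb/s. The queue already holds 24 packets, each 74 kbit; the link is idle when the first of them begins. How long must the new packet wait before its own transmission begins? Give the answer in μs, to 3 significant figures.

Each queued packet: L/R = 74000/4600000 = 16087 μs.
24 queued → 386087 μs.
Queuing delay = 386000 μs.

386000 μs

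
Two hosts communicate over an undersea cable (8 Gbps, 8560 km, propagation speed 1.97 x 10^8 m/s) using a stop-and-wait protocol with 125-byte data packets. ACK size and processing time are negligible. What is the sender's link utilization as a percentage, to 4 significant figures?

t_tx = L/R = 1000/8000000000 = 1.25e-07 s.
t_prop = 8560000/197000000 = 0.0434518 s; RTT = 0.0869036 s.
Cycle = t_tx + RTT = 0.0869037 s.
Utilization = t_tx / cycle = 1.25e-07/0.0869037 = 0.0001438 %.

0.0001438 %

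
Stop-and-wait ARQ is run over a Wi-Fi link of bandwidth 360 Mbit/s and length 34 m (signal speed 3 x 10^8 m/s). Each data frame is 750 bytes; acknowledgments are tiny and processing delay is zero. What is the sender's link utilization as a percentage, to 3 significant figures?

98.7 %

t_tx = L/R = 6000/360000000 = 1.66667e-05 s.
t_prop = 34/300000000 = 1.13333e-07 s; RTT = 2.26667e-07 s.
Cycle = t_tx + RTT = 1.68933e-05 s.
Utilization = t_tx / cycle = 1.66667e-05/1.68933e-05 = 98.7 %.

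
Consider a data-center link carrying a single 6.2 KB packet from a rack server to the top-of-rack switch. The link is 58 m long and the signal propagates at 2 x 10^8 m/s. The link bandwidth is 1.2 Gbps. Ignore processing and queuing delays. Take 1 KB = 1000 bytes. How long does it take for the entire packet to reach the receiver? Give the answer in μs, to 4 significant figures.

41.62 μs

L = 49600 bits.
Transmission delay = L/R = 49600 / 1200000000 = 41.3333 μs.
Propagation delay = d/s = 58 m / 200000000 m/s = 0.29 μs.
Total = 41.62 μs.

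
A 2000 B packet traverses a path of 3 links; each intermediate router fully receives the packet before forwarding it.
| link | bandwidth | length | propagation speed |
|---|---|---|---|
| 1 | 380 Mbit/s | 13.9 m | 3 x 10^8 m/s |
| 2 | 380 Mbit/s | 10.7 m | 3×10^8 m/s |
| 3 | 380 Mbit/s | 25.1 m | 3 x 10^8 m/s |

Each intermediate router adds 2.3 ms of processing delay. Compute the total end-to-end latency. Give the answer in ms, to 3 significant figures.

L = 2000 × 8 = 16000 bits.
Transmission delay per hop = L/R = 16000/380000000 = 0.0421053 ms; 3 hops → 0.126316 ms.
Propagation delays (d/s per hop): 4.63333e-05, 3.56667e-05, 8.36667e-05 ms; sum = 0.000165667 ms.
Processing at 2 router(s): 2 × 2.3 ms = 4.6 ms.
End-to-end = 4.73 ms.

4.73 ms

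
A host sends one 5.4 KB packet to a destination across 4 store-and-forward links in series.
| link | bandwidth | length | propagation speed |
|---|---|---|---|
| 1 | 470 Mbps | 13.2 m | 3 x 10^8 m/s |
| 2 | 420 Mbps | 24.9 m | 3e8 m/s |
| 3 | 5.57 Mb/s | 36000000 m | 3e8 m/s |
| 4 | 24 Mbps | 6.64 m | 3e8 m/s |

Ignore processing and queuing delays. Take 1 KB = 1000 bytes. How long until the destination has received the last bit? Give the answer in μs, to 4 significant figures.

129800 μs

L = 43200 bits.
Transmission delays (L/R per hop): 91.9149, 102.857, 7755.83, 1800 μs; sum = 9750.61 μs.
Propagation delays (d/s per hop): 0.044, 0.083, 120000, 0.0221333 μs; sum = 120000 μs.
End-to-end = 129800 μs.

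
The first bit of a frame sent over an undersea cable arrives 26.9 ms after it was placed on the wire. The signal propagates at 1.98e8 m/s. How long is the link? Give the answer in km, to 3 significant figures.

5330 km

d = s × t_prop = 198000000 × 0.0269 = 5330 km.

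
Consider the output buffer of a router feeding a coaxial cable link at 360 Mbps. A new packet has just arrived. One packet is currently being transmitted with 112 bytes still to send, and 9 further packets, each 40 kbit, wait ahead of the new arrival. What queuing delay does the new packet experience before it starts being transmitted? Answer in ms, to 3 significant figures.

Each queued packet: L/R = 40000/360000000 = 0.111111 ms.
9 queued → 1 ms.
Plus remaining 896 bits of current packet: 0.00248889 ms.
Queuing delay = 1.00 ms.

1.00 ms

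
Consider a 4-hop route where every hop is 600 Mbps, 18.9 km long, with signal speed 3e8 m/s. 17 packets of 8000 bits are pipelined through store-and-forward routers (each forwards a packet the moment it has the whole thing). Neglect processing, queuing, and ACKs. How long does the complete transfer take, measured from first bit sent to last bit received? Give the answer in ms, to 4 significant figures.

Per-hop transmission t_tx = L/R = 8000/600000000 = 0.0133333 ms.
Per-hop propagation t_prop = 18900/300000000 = 0.063 ms.
Pipeline fill: first packet needs 4·t_tx to clear all hops; remaining 16 packets each add one t_tx.
Total = (4+17-1)·t_tx + 4·t_prop = 20·0.0133333 + 4·0.063 = 0.5187 ms.

0.5187 ms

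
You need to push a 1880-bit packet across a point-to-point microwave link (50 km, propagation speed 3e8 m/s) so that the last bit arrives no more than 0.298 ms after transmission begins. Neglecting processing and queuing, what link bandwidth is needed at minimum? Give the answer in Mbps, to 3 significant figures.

Propagation delay = 50000 / 300000000 = 0.166667 ms.
Transmission budget = 0.298 − 0.166667 = 0.131333 ms.
R ≥ L / t_tx = 1880 bits / 0.000131333 s = 14.3 Mbps.

14.3 Mbps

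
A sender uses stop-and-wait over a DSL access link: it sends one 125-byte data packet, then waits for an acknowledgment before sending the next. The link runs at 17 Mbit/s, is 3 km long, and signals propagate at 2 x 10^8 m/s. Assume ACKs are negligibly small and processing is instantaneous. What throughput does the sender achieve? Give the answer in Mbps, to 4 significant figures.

t_tx = L/R = 1000/17000000 = 5.88235e-05 s.
t_prop = 3000/200000000 = 1.5e-05 s; RTT = 3e-05 s.
Cycle = t_tx + RTT = 8.88235e-05 s.
Throughput = L / cycle = 1000 / 8.88235e-05 = 11.26 Mbps.

11.26 Mbps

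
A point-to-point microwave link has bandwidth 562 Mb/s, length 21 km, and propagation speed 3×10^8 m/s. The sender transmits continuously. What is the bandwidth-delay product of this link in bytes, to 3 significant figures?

Propagation delay = 21000 / 300000000 = 7e-05 s.
BDP = R × t_prop = 562000000 × 7e-05 = 39340 bits.
In bytes: 39340/8 = 4920 bytes.

4920 bytes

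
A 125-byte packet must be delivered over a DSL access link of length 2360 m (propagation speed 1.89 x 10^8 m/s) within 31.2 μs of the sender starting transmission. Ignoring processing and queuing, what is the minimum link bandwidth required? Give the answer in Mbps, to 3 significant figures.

L = 1000 bits.
Propagation delay = 2360 / 189000000 = 12.4868 μs.
Transmission budget = 31.2 − 12.4868 = 18.7132 μs.
R ≥ L / t_tx = 1000 bits / 1.87132e-05 s = 53.4 Mbps.

53.4 Mbps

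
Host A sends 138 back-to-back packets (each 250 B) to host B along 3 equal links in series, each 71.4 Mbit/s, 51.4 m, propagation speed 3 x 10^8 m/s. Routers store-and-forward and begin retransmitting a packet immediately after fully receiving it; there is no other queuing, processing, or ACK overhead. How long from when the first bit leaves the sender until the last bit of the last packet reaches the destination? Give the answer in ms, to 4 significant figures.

Per-hop transmission t_tx = L/R = 2000/71400000 = 0.0280112 ms.
Per-hop propagation t_prop = 51.4/300000000 = 0.000171333 ms.
Pipeline fill: first packet needs 3·t_tx to clear all hops; remaining 137 packets each add one t_tx.
Total = (3+138-1)·t_tx + 3·t_prop = 140·0.0280112 + 3·0.000171333 = 3.922 ms.

3.922 ms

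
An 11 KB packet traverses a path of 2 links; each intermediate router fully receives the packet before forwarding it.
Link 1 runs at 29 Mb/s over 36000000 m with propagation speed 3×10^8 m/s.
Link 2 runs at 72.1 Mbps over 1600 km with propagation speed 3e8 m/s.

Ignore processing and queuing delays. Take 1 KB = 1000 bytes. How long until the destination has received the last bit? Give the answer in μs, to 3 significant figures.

L = 88000 bits.
Transmission delays (L/R per hop): 3034.48, 1220.53 μs; sum = 4255.01 μs.
Propagation delays (d/s per hop): 120000, 5333.33 μs; sum = 125333 μs.
End-to-end = 130000 μs.

130000 μs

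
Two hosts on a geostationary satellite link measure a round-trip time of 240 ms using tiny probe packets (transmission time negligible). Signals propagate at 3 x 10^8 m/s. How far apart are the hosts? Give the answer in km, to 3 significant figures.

36000 km

One-way propagation = RTT/2 = 120 ms.
d = s × t = 300000000 × 0.12 = 36000 km.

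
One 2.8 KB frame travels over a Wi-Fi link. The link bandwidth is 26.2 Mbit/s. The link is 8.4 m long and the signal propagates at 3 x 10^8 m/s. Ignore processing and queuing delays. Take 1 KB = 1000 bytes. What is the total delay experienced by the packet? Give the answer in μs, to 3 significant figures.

L = 22400 bits.
Transmission delay = L/R = 22400 / 26200000 = 854.962 μs.
Propagation delay = d/s = 8.4 m / 300000000 m/s = 0.028 μs.
Total = 855 μs.

855 μs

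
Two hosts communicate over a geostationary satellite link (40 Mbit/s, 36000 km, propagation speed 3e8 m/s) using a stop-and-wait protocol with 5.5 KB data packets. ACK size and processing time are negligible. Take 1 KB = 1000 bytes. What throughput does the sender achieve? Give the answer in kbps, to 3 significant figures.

182 kbps

t_tx = L/R = 44000/40000000 = 0.0011 s.
t_prop = 36000000/300000000 = 0.12 s; RTT = 0.24 s.
Cycle = t_tx + RTT = 0.2411 s.
Throughput = L / cycle = 44000 / 0.2411 = 182 kbps.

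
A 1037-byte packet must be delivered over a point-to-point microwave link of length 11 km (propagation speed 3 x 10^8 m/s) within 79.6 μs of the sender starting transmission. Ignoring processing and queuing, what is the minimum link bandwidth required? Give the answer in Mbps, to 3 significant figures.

L = 8296 bits.
Propagation delay = 11000 / 300000000 = 36.6667 μs.
Transmission budget = 79.6 − 36.6667 = 42.9333 μs.
R ≥ L / t_tx = 8296 bits / 4.29333e-05 s = 193 Mbps.

193 Mbps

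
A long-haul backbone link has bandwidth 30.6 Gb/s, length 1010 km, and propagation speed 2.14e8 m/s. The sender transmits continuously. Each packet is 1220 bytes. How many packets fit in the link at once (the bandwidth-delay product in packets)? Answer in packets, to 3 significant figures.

14800 packets

Propagation delay = 1010000 / 214000000 = 0.00471963 s.
BDP = R × t_prop = 30600000000 × 0.00471963 = 144421000 bits.
In packets of 9760 bits: 14800 packets.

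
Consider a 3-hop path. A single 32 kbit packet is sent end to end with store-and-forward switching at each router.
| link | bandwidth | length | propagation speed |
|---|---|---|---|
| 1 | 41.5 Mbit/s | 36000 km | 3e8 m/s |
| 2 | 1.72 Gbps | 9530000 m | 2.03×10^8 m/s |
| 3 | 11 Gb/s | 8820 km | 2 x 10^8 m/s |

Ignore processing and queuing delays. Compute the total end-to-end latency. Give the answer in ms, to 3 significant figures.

L = 32000 bits.
Transmission delays (L/R per hop): 0.771084, 0.0186047, 0.00290909 ms; sum = 0.792598 ms.
Propagation delays (d/s per hop): 120, 46.9458, 44.1 ms; sum = 211.046 ms.
End-to-end = 212 ms.

212 ms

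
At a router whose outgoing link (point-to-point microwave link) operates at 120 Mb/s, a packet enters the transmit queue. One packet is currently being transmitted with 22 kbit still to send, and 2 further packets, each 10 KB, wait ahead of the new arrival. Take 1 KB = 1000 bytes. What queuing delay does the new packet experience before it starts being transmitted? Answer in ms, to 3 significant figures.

Each queued packet: L/R = 80000/120000000 = 0.666667 ms.
2 queued → 1.33333 ms.
Plus remaining 22000 bits of current packet: 0.183333 ms.
Queuing delay = 1.52 ms.

1.52 ms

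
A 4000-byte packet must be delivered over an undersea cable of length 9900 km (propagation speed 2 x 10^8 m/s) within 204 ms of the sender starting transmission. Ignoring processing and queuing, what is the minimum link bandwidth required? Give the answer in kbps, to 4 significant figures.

L = 32000 bits.
Propagation delay = 9900000 / 200000000 = 49.5 ms.
Transmission budget = 204 − 49.5 = 154.5 ms.
R ≥ L / t_tx = 32000 bits / 0.1545 s = 207.1 kbps.

207.1 kbps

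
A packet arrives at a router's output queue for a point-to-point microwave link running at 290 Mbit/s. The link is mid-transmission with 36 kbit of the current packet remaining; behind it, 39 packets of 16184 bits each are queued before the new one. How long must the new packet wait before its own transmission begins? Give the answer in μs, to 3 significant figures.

Each queued packet: L/R = 16184/290000000 = 55.8069 μs.
39 queued → 2176.47 μs.
Plus remaining 36000 bits of current packet: 124.138 μs.
Queuing delay = 2300 μs.

2300 μs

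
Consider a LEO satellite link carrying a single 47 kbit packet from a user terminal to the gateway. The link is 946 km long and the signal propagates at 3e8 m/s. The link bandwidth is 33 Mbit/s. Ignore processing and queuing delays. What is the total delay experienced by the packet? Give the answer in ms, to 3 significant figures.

4.58 ms

L = 47000 bits.
Transmission delay = L/R = 47000 / 33000000 = 1.42424 ms.
Propagation delay = d/s = 946000 m / 300000000 m/s = 3.15333 ms.
Total = 4.58 ms.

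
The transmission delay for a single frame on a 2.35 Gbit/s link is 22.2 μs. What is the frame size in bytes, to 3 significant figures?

L = R × t_tx = 2350000000 b/s × 2.22e-05 s = 52170 bits.
In bytes: 52170 / 8 = 6520 bytes.

6520 bytes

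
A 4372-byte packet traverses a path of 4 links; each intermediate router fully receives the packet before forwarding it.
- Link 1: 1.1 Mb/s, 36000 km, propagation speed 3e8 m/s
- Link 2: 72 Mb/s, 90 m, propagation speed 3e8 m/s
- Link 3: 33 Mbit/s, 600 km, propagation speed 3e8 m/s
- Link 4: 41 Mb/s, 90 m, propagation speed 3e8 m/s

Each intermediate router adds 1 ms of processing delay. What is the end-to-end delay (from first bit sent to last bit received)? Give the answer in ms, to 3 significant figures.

159 ms

L = 4372 × 8 = 34976 bits.
Transmission delays (L/R per hop): 31.7964, 0.485778, 1.05988, 0.853073 ms; sum = 34.1951 ms.
Propagation delays (d/s per hop): 120, 0.0003, 2, 0.0003 ms; sum = 122.001 ms.
Processing at 3 router(s): 3 × 1 ms = 3 ms.
End-to-end = 159 ms.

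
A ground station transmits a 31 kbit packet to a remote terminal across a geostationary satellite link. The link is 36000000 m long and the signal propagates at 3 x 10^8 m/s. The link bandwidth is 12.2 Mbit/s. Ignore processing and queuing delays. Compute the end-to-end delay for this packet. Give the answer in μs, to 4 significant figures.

L = 31000 bits.
Transmission delay = L/R = 31000 / 12200000 = 2540.98 μs.
Propagation delay = d/s = 36000000 m / 300000000 m/s = 120000 μs.
Total = 122500 μs.

122500 μs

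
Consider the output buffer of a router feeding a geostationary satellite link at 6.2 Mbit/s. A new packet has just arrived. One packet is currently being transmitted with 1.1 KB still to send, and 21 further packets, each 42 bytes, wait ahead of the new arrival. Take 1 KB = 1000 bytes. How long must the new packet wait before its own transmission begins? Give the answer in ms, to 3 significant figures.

2.56 ms

Each queued packet: L/R = 336/6200000 = 0.0541935 ms.
21 queued → 1.13806 ms.
Plus remaining 8800 bits of current packet: 1.41935 ms.
Queuing delay = 2.56 ms.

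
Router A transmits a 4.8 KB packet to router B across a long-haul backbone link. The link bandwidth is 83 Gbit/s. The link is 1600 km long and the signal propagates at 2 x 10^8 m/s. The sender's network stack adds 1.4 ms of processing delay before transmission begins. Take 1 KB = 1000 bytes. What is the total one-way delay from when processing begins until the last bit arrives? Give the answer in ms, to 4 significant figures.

L = 38400 bits.
Transmission delay = L/R = 38400 / 83000000000 = 0.000462651 ms.
Propagation delay = d/s = 1600000 m / 200000000 m/s = 8 ms.
Plus processing delay 1.4 ms = 1.4 ms.
Total = 9.400 ms.

9.400 ms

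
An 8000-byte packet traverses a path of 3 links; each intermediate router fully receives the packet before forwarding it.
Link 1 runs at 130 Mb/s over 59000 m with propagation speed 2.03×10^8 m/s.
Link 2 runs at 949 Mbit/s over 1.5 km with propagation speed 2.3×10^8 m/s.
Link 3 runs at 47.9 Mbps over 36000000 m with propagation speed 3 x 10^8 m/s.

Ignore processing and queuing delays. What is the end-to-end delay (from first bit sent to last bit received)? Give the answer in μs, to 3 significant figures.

L = 8000 × 8 = 64000 bits.
Transmission delays (L/R per hop): 492.308, 67.4394, 1336.12 μs; sum = 1895.86 μs.
Propagation delays (d/s per hop): 290.64, 6.52174, 120000 μs; sum = 120297 μs.
End-to-end = 122000 μs.

122000 μs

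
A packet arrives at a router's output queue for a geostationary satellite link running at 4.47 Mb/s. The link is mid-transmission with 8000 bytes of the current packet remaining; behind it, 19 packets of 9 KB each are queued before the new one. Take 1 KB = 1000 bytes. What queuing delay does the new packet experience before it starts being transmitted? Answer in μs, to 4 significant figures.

Each queued packet: L/R = 72000/4470000 = 16107.4 μs.
19 queued → 306040 μs.
Plus remaining 64000 bits of current packet: 14317.7 μs.
Queuing delay = 320400 μs.

320400 μs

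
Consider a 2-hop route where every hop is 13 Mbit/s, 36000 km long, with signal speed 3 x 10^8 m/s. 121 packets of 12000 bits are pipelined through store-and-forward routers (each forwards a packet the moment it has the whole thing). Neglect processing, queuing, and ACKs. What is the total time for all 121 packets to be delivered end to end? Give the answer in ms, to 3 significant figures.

353 ms

Per-hop transmission t_tx = L/R = 12000/13000000 = 0.923077 ms.
Per-hop propagation t_prop = 36000000/300000000 = 120 ms.
Pipeline fill: first packet needs 2·t_tx to clear all hops; remaining 120 packets each add one t_tx.
Total = (2+121-1)·t_tx + 2·t_prop = 122·0.923077 + 2·120 = 353 ms.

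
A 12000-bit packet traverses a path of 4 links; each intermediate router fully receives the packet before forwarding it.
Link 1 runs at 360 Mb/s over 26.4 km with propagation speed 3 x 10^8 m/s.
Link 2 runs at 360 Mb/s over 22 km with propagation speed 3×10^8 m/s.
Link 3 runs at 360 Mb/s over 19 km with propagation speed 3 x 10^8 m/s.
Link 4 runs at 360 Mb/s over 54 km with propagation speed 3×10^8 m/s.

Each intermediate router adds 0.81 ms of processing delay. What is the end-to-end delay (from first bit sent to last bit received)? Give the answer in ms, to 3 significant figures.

Transmission delay per hop = L/R = 12000/360000000 = 0.0333333 ms; 4 hops → 0.133333 ms.
Propagation delays (d/s per hop): 0.088, 0.0733333, 0.0633333, 0.18 ms; sum = 0.404667 ms.
Processing at 3 router(s): 3 × 0.81 ms = 2.43 ms.
End-to-end = 2.97 ms.

2.97 ms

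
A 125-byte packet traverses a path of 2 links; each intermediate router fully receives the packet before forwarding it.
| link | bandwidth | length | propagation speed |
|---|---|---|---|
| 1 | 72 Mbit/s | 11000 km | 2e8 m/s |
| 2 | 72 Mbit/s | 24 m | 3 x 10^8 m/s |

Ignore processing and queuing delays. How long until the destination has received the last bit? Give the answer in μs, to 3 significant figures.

L = 125 × 8 = 1000 bits.
Transmission delay per hop = L/R = 1000/72000000 = 13.8889 μs; 2 hops → 27.7778 μs.
Propagation delays (d/s per hop): 55000, 0.08 μs; sum = 55000.1 μs.
End-to-end = 55000 μs.

55000 μs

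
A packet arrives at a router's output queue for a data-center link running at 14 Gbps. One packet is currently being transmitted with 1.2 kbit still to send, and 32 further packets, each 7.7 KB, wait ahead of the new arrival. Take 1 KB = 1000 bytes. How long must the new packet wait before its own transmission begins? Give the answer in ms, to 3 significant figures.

Each queued packet: L/R = 61600/14000000000 = 0.0044 ms.
32 queued → 0.1408 ms.
Plus remaining 1200 bits of current packet: 8.57143e-05 ms.
Queuing delay = 0.141 ms.

0.141 ms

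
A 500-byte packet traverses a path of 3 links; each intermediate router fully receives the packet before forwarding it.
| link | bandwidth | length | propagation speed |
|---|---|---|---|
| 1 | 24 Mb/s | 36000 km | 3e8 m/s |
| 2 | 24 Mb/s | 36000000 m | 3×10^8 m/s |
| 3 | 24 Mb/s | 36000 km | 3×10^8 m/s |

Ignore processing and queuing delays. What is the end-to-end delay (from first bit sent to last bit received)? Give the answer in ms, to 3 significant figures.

L = 500 × 8 = 4000 bits.
Transmission delay per hop = L/R = 4000/24000000 = 0.166667 ms; 3 hops → 0.5 ms.
Propagation delays (d/s per hop): 120, 120, 120 ms; sum = 360 ms.
End-to-end = 361 ms.

361 ms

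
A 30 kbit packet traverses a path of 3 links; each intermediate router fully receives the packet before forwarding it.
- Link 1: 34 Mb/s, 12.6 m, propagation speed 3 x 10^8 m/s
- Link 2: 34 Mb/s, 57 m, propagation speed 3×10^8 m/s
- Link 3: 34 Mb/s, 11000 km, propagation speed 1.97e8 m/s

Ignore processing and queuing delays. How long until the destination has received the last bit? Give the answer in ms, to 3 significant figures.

58.5 ms

L = 30000 bits.
Transmission delay per hop = L/R = 30000/34000000 = 0.882353 ms; 3 hops → 2.64706 ms.
Propagation delays (d/s per hop): 4.2e-05, 0.00019, 55.8376 ms; sum = 55.8378 ms.
End-to-end = 58.5 ms.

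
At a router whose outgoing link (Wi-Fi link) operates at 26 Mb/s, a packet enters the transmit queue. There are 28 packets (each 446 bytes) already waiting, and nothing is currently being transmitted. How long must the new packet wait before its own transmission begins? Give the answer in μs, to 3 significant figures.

Each queued packet: L/R = 3568/26000000 = 137.231 μs.
28 queued → 3842.46 μs.
Queuing delay = 3840 μs.

3840 μs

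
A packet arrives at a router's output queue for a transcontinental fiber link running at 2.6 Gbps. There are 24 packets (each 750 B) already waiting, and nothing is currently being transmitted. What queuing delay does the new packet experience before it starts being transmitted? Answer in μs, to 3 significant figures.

Each queued packet: L/R = 6000/2600000000 = 2.30769 μs.
24 queued → 55.3846 μs.
Queuing delay = 55.4 μs.

55.4 μs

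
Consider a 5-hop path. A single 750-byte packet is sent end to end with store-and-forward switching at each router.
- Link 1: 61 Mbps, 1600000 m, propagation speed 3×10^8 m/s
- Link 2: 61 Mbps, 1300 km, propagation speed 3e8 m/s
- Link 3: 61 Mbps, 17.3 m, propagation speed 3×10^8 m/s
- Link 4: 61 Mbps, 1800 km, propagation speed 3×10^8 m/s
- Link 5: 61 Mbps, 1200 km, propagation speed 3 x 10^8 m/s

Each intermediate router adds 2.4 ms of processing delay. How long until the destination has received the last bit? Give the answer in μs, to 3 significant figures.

29800 μs

L = 750 × 8 = 6000 bits.
Transmission delay per hop = L/R = 6000/61000000 = 98.3607 μs; 5 hops → 491.803 μs.
Propagation delays (d/s per hop): 5333.33, 4333.33, 0.0576667, 6000, 4000 μs; sum = 19666.7 μs.
Processing at 4 router(s): 4 × 2.4 ms = 9600 μs.
End-to-end = 29800 μs.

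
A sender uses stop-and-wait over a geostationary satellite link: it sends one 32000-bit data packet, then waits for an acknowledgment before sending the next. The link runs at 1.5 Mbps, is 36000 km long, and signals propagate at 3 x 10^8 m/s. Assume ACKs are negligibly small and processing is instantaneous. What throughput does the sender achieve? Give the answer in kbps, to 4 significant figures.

122.4 kbps

t_tx = L/R = 32000/1500000 = 0.0213333 s.
t_prop = 36000000/300000000 = 0.12 s; RTT = 0.24 s.
Cycle = t_tx + RTT = 0.261333 s.
Throughput = L / cycle = 32000 / 0.261333 = 122.4 kbps.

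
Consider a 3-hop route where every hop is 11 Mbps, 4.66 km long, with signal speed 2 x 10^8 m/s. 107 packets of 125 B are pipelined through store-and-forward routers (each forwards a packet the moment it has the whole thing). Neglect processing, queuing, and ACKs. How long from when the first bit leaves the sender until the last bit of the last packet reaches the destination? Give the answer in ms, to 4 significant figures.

Per-hop transmission t_tx = L/R = 1000/11000000 = 0.0909091 ms.
Per-hop propagation t_prop = 4660/200000000 = 0.0233 ms.
Pipeline fill: first packet needs 3·t_tx to clear all hops; remaining 106 packets each add one t_tx.
Total = (3+107-1)·t_tx + 3·t_prop = 109·0.0909091 + 3·0.0233 = 9.979 ms.

9.979 ms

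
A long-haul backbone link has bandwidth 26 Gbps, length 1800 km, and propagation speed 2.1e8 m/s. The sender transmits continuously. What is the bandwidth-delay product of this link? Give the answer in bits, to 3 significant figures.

Propagation delay = 1800000 / 210000000 = 0.00857143 s.
BDP = R × t_prop = 26000000000 × 0.00857143 = 222857000 bits.

223000000 bits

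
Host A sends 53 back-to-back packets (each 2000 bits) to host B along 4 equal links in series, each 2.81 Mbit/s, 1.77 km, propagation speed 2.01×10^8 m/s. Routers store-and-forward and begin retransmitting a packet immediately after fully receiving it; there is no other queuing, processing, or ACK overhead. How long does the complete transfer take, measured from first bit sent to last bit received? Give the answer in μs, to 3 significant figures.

39900 μs

Per-hop transmission t_tx = L/R = 2000/2810000 = 711.744 μs.
Per-hop propagation t_prop = 1770/2.01e+08 = 8.80597 μs.
Pipeline fill: first packet needs 4·t_tx to clear all hops; remaining 52 packets each add one t_tx.
Total = (4+53-1)·t_tx + 4·t_prop = 56·711.744 + 4·8.80597 = 39900 μs.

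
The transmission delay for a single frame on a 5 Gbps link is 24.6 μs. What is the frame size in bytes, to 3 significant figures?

15400 bytes

L = R × t_tx = 5000000000 b/s × 2.46e-05 s = 123000 bits.
In bytes: 123000 / 8 = 15400 bytes.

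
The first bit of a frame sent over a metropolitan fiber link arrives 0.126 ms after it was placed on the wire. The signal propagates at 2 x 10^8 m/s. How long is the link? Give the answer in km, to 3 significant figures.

25.2 km

d = s × t_prop = 200000000 × 0.000126 = 25.2 km.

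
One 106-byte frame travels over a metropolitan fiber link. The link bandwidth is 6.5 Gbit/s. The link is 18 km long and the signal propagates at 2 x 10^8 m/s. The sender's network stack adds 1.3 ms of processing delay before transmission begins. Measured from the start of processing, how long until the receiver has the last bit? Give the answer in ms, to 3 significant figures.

L = 106 × 8 = 848 bits.
Transmission delay = L/R = 848 / 6500000000 = 0.000130462 ms.
Propagation delay = d/s = 18000 m / 200000000 m/s = 0.09 ms.
Plus processing delay 1.3 ms = 1.3 ms.
Total = 1.39 ms.

1.39 ms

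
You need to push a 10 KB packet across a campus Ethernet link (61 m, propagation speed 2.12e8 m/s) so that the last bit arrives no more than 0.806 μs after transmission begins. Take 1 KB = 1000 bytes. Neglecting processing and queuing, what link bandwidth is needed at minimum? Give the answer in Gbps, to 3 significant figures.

154 Gbps

L = 80000 bits.
Propagation delay = 61 / 212000000 = 0.287736 μs.
Transmission budget = 0.806 − 0.287736 = 0.518264 μs.
R ≥ L / t_tx = 80000 bits / 5.18264e-07 s = 154 Gbps.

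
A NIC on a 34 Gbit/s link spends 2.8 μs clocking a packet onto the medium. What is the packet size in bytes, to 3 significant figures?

11900 bytes

L = R × t_tx = 34000000000 b/s × 2.8e-06 s = 95200 bits.
In bytes: 95200 / 8 = 11900 bytes.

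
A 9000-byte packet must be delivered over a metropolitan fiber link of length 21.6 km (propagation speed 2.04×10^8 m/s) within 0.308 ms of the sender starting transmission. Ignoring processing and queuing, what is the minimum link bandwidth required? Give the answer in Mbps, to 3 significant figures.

356 Mbps

L = 72000 bits.
Propagation delay = 21600 / 204000000 = 0.105882 ms.
Transmission budget = 0.308 − 0.105882 = 0.202118 ms.
R ≥ L / t_tx = 72000 bits / 0.000202118 s = 356 Mbps.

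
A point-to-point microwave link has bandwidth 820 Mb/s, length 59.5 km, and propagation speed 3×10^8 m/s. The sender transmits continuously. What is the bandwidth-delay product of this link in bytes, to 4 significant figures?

Propagation delay = 59500 / 300000000 = 0.000198333 s.
BDP = R × t_prop = 820000000 × 0.000198333 = 162633 bits.
In bytes: 162633/8 = 20330 bytes.

20330 bytes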